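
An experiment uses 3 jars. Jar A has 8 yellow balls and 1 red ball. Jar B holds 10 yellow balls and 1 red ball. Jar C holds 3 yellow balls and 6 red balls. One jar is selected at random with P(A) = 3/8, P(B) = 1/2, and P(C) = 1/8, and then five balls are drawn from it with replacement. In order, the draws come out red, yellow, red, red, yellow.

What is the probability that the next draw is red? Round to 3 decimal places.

The likelihood of the observed sequence under each hypothesis: P(data | jar A) = (1/9)(8/9)(1/9)(1/9)(8/9) = 0.0010838; P(data | jar B) = (1/11)(10/11)(1/11)(1/11)(10/11) = 0.00062092; P(data | jar C) = (6/9)(3/9)(6/9)(6/9)(3/9) = 0.032922.
The prior-weighted likelihoods are 3/8 · 0.0010838 = 0.00040644, 1/2 · 0.00062092 = 0.00031046, 1/8 · 0.032922 = 0.0041152; these sum to 0.0048321.
The posterior is then P(jar A | data) = 0.084112, P(jar B | data) = 0.064249, P(jar C | data) = 0.85164.
Averaging over the posterior, P(red next | data) = (1/9)(0.084112) + (1/11)(0.064249) + (2/3)(0.85164) = 0.58295.

0.583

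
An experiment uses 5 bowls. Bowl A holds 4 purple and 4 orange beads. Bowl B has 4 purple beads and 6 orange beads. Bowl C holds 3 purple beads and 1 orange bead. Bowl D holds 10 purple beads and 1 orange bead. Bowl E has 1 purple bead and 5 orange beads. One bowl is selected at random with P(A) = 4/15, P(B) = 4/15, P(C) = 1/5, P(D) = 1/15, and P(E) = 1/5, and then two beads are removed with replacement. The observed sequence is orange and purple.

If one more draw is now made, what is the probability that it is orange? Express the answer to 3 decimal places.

0.520

Compute the likelihood of the observed sequence for each case: P(data | bowl A) = (4/8)(4/8) = 0.25; P(data | bowl B) = (6/10)(4/10) = 0.24; P(data | bowl C) = (1/4)(3/4) = 0.1875; P(data | bowl D) = (1/11)(10/11) = 0.082645; P(data | bowl E) = (5/6)(1/6) = 0.13889.
The prior-weighted likelihoods are 4/15 · 0.25 = 0.066667, 4/15 · 0.24 = 0.064, 1/5 · 0.1875 = 0.0375, 1/15 · 0.082645 = 0.0055096, 1/5 · 0.13889 = 0.027778; with total 0.20145.
Normalising, the posterior is P(bowl A | data) = 0.33093, P(bowl B | data) = 0.31769, P(bowl C | data) = 0.18615, P(bowl D | data) = 0.027349, P(bowl E | data) = 0.13789.
The predictive probability is P(orange next | data) = (1/2)(0.33093) + (3/5)(0.31769) + (1/4)(0.18615) + (1/11)(0.027349) + (5/6)(0.13789) = 0.52001.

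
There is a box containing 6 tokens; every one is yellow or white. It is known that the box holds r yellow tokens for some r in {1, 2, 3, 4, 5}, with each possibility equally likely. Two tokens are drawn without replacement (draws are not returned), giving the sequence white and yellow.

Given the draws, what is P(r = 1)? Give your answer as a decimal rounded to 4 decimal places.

Compute the likelihood of the observed sequence for each case: P(data | r = 1) = (5/6)(1/5) = 1/6; P(data | r = 2) = (4/6)(2/5) = 4/15; P(data | r = 3) = (3/6)(3/5) = 3/10; P(data | r = 4) = (2/6)(4/5) = 4/15; P(data | r = 5) = (1/6)(5/5) = 1/6.
Multiplying each by its prior: 1/5 · 1/6 = 1/30, 1/5 · 4/15 = 4/75, 1/5 · 3/10 = 3/50, 1/5 · 4/15 = 4/75, 1/5 · 1/6 = 1/30; with total 7/30.
Therefore the posterior P(r = 1 | data) = (1/30) / (7/30) = 1/7.

0.1429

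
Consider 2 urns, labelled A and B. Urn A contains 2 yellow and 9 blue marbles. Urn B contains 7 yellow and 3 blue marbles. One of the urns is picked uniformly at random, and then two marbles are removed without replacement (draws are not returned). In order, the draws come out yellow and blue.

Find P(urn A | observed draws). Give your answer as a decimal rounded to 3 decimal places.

Under each hypothesis, the probability of the observed sequence is: P(data | urn A) = (2/11)(9/10) = 9/55; P(data | urn B) = (7/10)(3/9) = 7/30.
Multiplying each by its prior: 1/2 · 9/55 = 9/110, 1/2 · 7/30 = 7/60; with total 131/660.
So P(urn A | data) = (9/110) / (131/660) = 54/131.

0.412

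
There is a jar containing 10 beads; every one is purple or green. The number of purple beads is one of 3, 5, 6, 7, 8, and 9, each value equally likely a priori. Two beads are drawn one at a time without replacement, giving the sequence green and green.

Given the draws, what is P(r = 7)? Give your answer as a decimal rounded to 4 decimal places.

0.0732

Compute the likelihood of the observed sequence for each case: P(data | r = 3) = (7/10)(6/9) = 7/15; P(data | r = 5) = (5/10)(4/9) = 2/9; P(data | r = 6) = (4/10)(3/9) = 2/15; P(data | r = 7) = (3/10)(2/9) = 1/15; P(data | r = 8) = (2/10)(1/9) = 1/45; P(data | r = 9) = (1/10)(0/9) = 0.
Multiplying each by its prior: 1/6 · 7/15 = 7/90, 1/6 · 2/9 = 1/27, 1/6 · 2/15 = 1/45, 1/6 · 1/15 = 1/90, 1/6 · 1/45 = 1/270, 1/6 · 0 = 0; with total 41/270.
So P(r = 7 | data) = (1/90) / (41/270) = 3/41.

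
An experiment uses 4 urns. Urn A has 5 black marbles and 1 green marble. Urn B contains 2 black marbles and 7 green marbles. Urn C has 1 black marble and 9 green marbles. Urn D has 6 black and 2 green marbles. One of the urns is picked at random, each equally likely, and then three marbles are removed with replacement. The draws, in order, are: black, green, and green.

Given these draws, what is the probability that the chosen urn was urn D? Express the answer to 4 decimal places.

0.1642

Compute the likelihood of the observed sequence for each case: P(data | urn A) = (5/6)(1/6)(1/6) = 0.023148; P(data | urn B) = (2/9)(7/9)(7/9) = 0.13443; P(data | urn C) = (1/10)(9/10)(9/10) = 0.081; P(data | urn D) = (6/8)(2/8)(2/8) = 0.046875.
The prior-weighted likelihoods are 1/4 · 0.023148 = 0.005787, 1/4 · 0.13443 = 0.033608, 1/4 · 0.081 = 0.02025, 1/4 · 0.046875 = 0.011719; summing to 0.071363.
Hence P(urn D | data) = (0.011719) / (0.071363) = 0.16421.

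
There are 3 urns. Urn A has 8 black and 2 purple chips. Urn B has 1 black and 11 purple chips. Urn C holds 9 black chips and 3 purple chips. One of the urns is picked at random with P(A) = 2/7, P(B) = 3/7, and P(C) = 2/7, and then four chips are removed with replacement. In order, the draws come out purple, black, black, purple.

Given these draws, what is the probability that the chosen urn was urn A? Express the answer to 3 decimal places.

Compute the likelihood of the observed sequence for each case: P(data | urn A) = (2/10)(8/10)(8/10)(2/10) = 0.0256; P(data | urn B) = (11/12)(1/12)(1/12)(11/12) = 0.0058353; P(data | urn C) = (3/12)(9/12)(9/12)(3/12) = 0.035156.
The prior-weighted likelihoods are 2/7 · 0.0256 = 0.0073143, 3/7 · 0.0058353 = 0.0025008, 2/7 · 0.035156 = 0.010045; summing to 0.01986.
Therefore the posterior P(urn A | data) = (0.0073143) / (0.01986) = 0.3683.

0.368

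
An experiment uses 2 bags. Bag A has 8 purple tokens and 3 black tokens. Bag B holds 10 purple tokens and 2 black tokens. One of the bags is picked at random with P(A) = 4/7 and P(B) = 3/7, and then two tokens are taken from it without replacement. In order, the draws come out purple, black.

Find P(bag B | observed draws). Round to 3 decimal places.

0.342

Compute the likelihood of the observed sequence for each case: P(data | bag A) = (8/11)(3/10) = 12/55; P(data | bag B) = (10/12)(2/11) = 5/33.
The prior-weighted likelihoods are 4/7 · 12/55 = 48/385, 3/7 · 5/33 = 5/77; with total 73/385.
By Bayes' rule, P(bag B | data) = (5/77) / (73/385) = 25/73.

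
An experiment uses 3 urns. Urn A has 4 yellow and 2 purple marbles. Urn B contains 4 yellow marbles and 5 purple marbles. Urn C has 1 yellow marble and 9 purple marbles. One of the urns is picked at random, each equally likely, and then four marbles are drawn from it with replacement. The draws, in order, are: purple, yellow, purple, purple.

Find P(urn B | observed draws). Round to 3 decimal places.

0.438

Compute the likelihood of the observed sequence for each case: P(data | urn A) = (2/6)(4/6)(2/6)(2/6) = 0.024691; P(data | urn B) = (5/9)(4/9)(5/9)(5/9) = 0.076208; P(data | urn C) = (9/10)(1/10)(9/10)(9/10) = 0.0729.
Weighting by the prior gives 1/3 · 0.024691 = 0.0082305, 1/3 · 0.076208 = 0.025403, 1/3 · 0.0729 = 0.0243; these sum to 0.057933.
Hence P(urn B | data) = (0.025403) / (0.057933) = 0.43848.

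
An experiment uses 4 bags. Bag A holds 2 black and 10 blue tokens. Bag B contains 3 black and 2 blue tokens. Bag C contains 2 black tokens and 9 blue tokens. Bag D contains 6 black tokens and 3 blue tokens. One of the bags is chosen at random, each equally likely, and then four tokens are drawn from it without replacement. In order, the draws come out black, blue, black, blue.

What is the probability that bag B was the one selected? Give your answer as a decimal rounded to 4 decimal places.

The likelihood of the observed sequence under each hypothesis: P(data | bag A) = (2/12)(10/11)(1/10)(9/9) = 1/66; P(data | bag B) = (3/5)(2/4)(2/3)(1/2) = 1/10; P(data | bag C) = (2/11)(9/10)(1/9)(8/8) = 1/55; P(data | bag D) = (6/9)(3/8)(5/7)(2/6) = 5/84.
The prior-weighted likelihoods are 1/4 · 1/66 = 1/264, 1/4 · 1/10 = 1/40, 1/4 · 1/55 = 1/220, 1/4 · 5/84 = 5/336; summing to 27/560.
Therefore the posterior P(bag B | data) = (1/40) / (27/560) = 14/27.

0.5185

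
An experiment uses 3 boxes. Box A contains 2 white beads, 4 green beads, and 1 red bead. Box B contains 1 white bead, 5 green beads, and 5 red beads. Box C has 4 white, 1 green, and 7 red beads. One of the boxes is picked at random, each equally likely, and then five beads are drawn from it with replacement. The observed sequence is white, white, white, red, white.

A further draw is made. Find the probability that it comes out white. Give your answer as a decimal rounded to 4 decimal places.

Under each hypothesis, the probability of the observed sequence is: P(data | box A) = (2/7)(2/7)(2/7)(1/7)(2/7) = 0.00095198; P(data | box B) = (1/11)(1/11)(1/11)(5/11)(1/11) = 3.1046e-05; P(data | box C) = (4/12)(4/12)(4/12)(7/12)(4/12) = 0.0072016.
The prior-weighted likelihoods are 1/3 · 0.00095198 = 0.00031733, 1/3 · 3.1046e-05 = 1.0349e-05, 1/3 · 0.0072016 = 0.0024005; summing to 0.0027282.
The posterior is then P(box A | data) = 0.11631, P(box B | data) = 0.0037932, P(box C | data) = 0.87989.
The predictive probability is P(white next | data) = (2/7)(0.11631) + (1/11)(0.0037932) + (1/3)(0.87989) = 0.32688.

0.3269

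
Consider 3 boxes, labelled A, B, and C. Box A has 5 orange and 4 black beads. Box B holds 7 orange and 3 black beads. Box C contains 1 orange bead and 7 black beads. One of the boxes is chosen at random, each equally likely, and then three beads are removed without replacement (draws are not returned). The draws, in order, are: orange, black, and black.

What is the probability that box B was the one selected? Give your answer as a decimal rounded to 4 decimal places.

0.1929

Under each hypothesis, the probability of the observed sequence is: P(data | box A) = (5/9)(4/8)(3/7) = 0.11905; P(data | box B) = (7/10)(3/9)(2/8) = 0.058333; P(data | box C) = (1/8)(7/7)(6/6) = 0.125.
The prior-weighted likelihoods are 1/3 · 0.11905 = 0.039683, 1/3 · 0.058333 = 0.019444, 1/3 · 0.125 = 0.041667; summing to 0.10079.
Hence P(box B | data) = (0.019444) / (0.10079) = 0.19291.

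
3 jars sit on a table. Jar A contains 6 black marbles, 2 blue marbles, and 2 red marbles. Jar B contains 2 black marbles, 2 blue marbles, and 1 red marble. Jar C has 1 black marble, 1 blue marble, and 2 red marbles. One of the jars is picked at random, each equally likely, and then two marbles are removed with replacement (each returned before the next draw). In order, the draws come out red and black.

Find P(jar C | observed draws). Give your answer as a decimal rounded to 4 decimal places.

0.3846

Compute the likelihood of the observed sequence for each case: P(data | jar A) = (2/10)(6/10) = 3/25; P(data | jar B) = (1/5)(2/5) = 2/25; P(data | jar C) = (2/4)(1/4) = 1/8.
Multiplying each by its prior: 1/3 · 3/25 = 1/25, 1/3 · 2/25 = 2/75, 1/3 · 1/8 = 1/24; these sum to 13/120.
So P(jar C | data) = (1/24) / (13/120) = 5/13.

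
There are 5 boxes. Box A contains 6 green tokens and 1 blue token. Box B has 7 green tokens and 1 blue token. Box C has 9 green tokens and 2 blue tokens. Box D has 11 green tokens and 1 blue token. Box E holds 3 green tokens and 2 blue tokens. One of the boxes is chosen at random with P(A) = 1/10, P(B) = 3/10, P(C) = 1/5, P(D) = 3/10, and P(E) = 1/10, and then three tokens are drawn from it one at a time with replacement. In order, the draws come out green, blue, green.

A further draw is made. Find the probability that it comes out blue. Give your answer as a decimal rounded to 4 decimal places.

0.1720

For each hypothesis, P(data | H) works out to: P(data | box A) = (6/7)(1/7)(6/7) = 0.10496; P(data | box B) = (7/8)(1/8)(7/8) = 0.095703; P(data | box C) = (9/11)(2/11)(9/11) = 0.12171; P(data | box D) = (11/12)(1/12)(11/12) = 0.070023; P(data | box E) = (3/5)(2/5)(3/5) = 0.144.
The prior-weighted likelihoods are 1/10 · 0.10496 = 0.010496, 3/10 · 0.095703 = 0.028711, 1/5 · 0.12171 = 0.024343, 3/10 · 0.070023 = 0.021007, 1/10 · 0.144 = 0.0144; with total 0.098956.
Dividing through by the total gives posterior P(box A | data) = 0.10606, P(box B | data) = 0.29014, P(box C | data) = 0.24599, P(box D | data) = 0.21229, P(box E | data) = 0.14552.
Averaging over the posterior, P(blue next | data) = (1/7)(0.10606) + (1/8)(0.29014) + (2/11)(0.24599) + (1/12)(0.21229) + (2/5)(0.14552) = 0.17204.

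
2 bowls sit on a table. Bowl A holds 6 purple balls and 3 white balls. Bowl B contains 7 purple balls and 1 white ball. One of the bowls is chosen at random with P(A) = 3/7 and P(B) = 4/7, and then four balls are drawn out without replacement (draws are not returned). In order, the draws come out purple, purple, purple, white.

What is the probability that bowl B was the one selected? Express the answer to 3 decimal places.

0.583

Under each hypothesis, the probability of the observed sequence is: P(data | bowl A) = (6/9)(5/8)(4/7)(3/6) = 5/42; P(data | bowl B) = (7/8)(6/7)(5/6)(1/5) = 1/8.
Multiplying each by its prior: 3/7 · 5/42 = 5/98, 4/7 · 1/8 = 1/14; with total 6/49.
By Bayes' rule, P(bowl B | data) = (1/14) / (6/49) = 7/12.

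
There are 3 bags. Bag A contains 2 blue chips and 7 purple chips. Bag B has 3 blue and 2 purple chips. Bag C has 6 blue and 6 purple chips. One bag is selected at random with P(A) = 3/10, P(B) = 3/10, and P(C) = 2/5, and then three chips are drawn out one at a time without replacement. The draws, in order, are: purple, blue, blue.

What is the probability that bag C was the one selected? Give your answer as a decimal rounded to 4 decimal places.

Under each hypothesis, the probability of the observed sequence is: P(data | bag A) = (7/9)(2/8)(1/7) = 0.027778; P(data | bag B) = (2/5)(3/4)(2/3) = 0.2; P(data | bag C) = (6/12)(6/11)(5/10) = 0.13636.
Weighting by the prior gives 3/10 · 0.027778 = 0.0083333, 3/10 · 0.2 = 0.06, 2/5 · 0.13636 = 0.054545; these sum to 0.12288.
Hence P(bag C | data) = (0.054545) / (0.12288) = 0.4439.

0.4439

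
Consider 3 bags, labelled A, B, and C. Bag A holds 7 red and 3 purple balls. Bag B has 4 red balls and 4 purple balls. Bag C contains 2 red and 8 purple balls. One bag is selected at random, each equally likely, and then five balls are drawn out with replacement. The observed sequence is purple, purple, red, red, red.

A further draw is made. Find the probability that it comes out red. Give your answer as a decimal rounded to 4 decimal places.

0.5690

The likelihood of the observed sequence under each hypothesis: P(data | bag A) = (3/10)(3/10)(7/10)(7/10)(7/10) = 0.03087; P(data | bag B) = (4/8)(4/8)(4/8)(4/8)(4/8) = 0.03125; P(data | bag C) = (8/10)(8/10)(2/10)(2/10)(2/10) = 0.00512.
Weighting by the prior gives 1/3 · 0.03087 = 0.01029, 1/3 · 0.03125 = 0.010417, 1/3 · 0.00512 = 0.0017067; with total 0.022413.
Normalising, the posterior is P(bag A | data) = 0.4591, P(bag B | data) = 0.46475, P(bag C | data) = 0.076145.
Averaging over the posterior, P(red next | data) = (7/10)(0.4591) + (1/2)(0.46475) + (1/5)(0.076145) = 0.56898.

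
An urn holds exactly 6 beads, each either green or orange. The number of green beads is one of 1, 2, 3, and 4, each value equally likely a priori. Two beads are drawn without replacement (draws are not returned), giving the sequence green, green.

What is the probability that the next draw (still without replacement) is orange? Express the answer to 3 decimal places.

0.625

Compute the likelihood of the observed sequence for each case: P(data | r = 1) = (1/6)(0/5) = 0; P(data | r = 2) = (2/6)(1/5) = 1/15; P(data | r = 3) = (3/6)(2/5) = 1/5; P(data | r = 4) = (4/6)(3/5) = 2/5.
The prior-weighted likelihoods are 1/4 · 0 = 0, 1/4 · 1/15 = 1/60, 1/4 · 1/5 = 1/20, 1/4 · 2/5 = 1/10; summing to 1/6.
The posterior is then P(r = 1 | data) = 0, P(r = 2 | data) = 1/10, P(r = 3 | data) = 3/10, P(r = 4 | data) = 3/5.
Averaging over the posterior, P(orange next | data) = (1)(1/10) + (3/4)(3/10) + (1/2)(3/5) = 5/8.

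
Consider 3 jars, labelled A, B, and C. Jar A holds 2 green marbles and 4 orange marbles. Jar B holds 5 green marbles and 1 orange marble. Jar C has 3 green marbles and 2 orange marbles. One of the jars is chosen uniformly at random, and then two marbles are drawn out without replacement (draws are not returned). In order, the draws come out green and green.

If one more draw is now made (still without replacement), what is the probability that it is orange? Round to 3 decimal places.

Compute the likelihood of the observed sequence for each case: P(data | jar A) = (2/6)(1/5) = 1/15; P(data | jar B) = (5/6)(4/5) = 2/3; P(data | jar C) = (3/5)(2/4) = 3/10.
Multiplying each by its prior: 1/3 · 1/15 = 1/45, 1/3 · 2/3 = 2/9, 1/3 · 3/10 = 1/10; with total 31/90.
Dividing through by the total gives posterior P(jar A | data) = 2/31, P(jar B | data) = 20/31, P(jar C | data) = 9/31.
Averaging over the posterior, P(orange next | data) = (1)(2/31) + (1/4)(20/31) + (2/3)(9/31) = 13/31.

0.419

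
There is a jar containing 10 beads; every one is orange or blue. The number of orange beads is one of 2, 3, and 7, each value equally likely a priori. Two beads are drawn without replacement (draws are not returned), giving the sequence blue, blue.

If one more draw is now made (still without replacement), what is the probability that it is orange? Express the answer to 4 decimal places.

Under each hypothesis, the probability of the observed sequence is: P(data | r = 2) = (8/10)(7/9) = 28/45; P(data | r = 3) = (7/10)(6/9) = 7/15; P(data | r = 7) = (3/10)(2/9) = 1/15.
Multiplying each by its prior: 1/3 · 28/45 = 28/135, 1/3 · 7/15 = 7/45, 1/3 · 1/15 = 1/45; with total 52/135.
The posterior is then P(r = 2 | data) = 7/13, P(r = 3 | data) = 21/52, P(r = 7 | data) = 3/52.
So P(orange next | data) = Σ P(orange next | H) P(H | data) = (1/4)(7/13) + (3/8)(21/52) + (7/8)(3/52) = 35/104.

0.3365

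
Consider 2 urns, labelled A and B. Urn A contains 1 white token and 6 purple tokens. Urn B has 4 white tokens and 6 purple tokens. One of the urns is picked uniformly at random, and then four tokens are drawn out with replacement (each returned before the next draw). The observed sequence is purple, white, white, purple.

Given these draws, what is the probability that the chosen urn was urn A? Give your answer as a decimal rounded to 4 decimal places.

The likelihood of the observed sequence under each hypothesis: P(data | urn A) = (6/7)(1/7)(1/7)(6/7) = 0.014994; P(data | urn B) = (6/10)(4/10)(4/10)(6/10) = 0.0576.
Weighting by the prior gives 1/2 · 0.014994 = 0.0074969, 1/2 · 0.0576 = 0.0288; these sum to 0.036297.
Therefore the posterior P(urn A | data) = (0.0074969) / (0.036297) = 0.20654.

0.2065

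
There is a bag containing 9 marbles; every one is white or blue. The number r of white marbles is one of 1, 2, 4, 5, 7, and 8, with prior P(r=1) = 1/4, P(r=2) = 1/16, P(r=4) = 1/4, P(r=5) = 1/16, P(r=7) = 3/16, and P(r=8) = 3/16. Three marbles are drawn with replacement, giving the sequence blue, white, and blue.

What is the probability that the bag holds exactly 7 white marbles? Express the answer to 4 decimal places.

0.0892

Under each hypothesis, the probability of the observed sequence is: P(data | r = 1) = (8/9)(1/9)(8/9) = 0.087791; P(data | r = 2) = (7/9)(2/9)(7/9) = 0.13443; P(data | r = 4) = (5/9)(4/9)(5/9) = 0.13717; P(data | r = 5) = (4/9)(5/9)(4/9) = 0.10974; P(data | r = 7) = (2/9)(7/9)(2/9) = 0.038409; P(data | r = 8) = (1/9)(8/9)(1/9) = 0.010974.
The prior-weighted likelihoods are 1/4 · 0.087791 = 0.021948, 1/16 · 0.13443 = 0.0084019, 1/4 · 0.13717 = 0.034294, 1/16 · 0.10974 = 0.0068587, 3/16 · 0.038409 = 0.0072016, 3/16 · 0.010974 = 0.0020576; summing to 0.080761.
So P(r = 7 | data) = (0.0072016) / (0.080761) = 0.089172.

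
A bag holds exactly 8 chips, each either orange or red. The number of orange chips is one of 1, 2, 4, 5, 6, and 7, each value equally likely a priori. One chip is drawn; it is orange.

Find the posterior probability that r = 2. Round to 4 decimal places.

0.0800

Under each hypothesis, the probability of this draw is: P(data | r = 1) = (1/8) = 1/8; P(data | r = 2) = (2/8) = 1/4; P(data | r = 4) = (4/8) = 1/2; P(data | r = 5) = (5/8) = 5/8; P(data | r = 6) = (6/8) = 3/4; P(data | r = 7) = (7/8) = 7/8.
Weighting by the prior gives 1/6 · 1/8 = 1/48, 1/6 · 1/4 = 1/24, 1/6 · 1/2 = 1/12, 1/6 · 5/8 = 5/48, 1/6 · 3/4 = 1/8, 1/6 · 7/8 = 7/48; these sum to 25/48.
Hence P(r = 2 | data) = (1/24) / (25/48) = 2/25.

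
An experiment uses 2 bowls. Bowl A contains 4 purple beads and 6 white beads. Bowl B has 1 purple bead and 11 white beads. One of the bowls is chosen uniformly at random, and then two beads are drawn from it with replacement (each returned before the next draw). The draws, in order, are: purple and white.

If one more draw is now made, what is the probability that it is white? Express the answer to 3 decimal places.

The likelihood of the observed sequence under each hypothesis: P(data | bowl A) = (4/10)(6/10) = 0.24; P(data | bowl B) = (1/12)(11/12) = 0.076389.
Weighting by the prior gives 1/2 · 0.24 = 0.12, 1/2 · 0.076389 = 0.038194; with total 0.15819.
Dividing through by the total gives posterior P(bowl A | data) = 0.75856, P(bowl B | data) = 0.24144.
So P(white next | data) = Σ P(white next | H) P(H | data) = (3/5)(0.75856) + (11/12)(0.24144) = 0.67646.

0.676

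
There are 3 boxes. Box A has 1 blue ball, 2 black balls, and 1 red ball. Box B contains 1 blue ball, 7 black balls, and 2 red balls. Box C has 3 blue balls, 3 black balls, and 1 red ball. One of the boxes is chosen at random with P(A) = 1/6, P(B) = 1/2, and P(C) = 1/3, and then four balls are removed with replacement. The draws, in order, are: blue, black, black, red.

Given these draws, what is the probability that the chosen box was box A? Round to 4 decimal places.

Under each hypothesis, the probability of the observed sequence is: P(data | box A) = (1/4)(2/4)(2/4)(1/4) = 0.015625; P(data | box B) = (1/10)(7/10)(7/10)(2/10) = 0.0098; P(data | box C) = (3/7)(3/7)(3/7)(1/7) = 0.011245.
The prior-weighted likelihoods are 1/6 · 0.015625 = 0.0026042, 1/2 · 0.0098 = 0.0049, 1/3 · 0.011245 = 0.0037484; with total 0.011253.
Hence P(box A | data) = (0.0026042) / (0.011253) = 0.23143.

0.2314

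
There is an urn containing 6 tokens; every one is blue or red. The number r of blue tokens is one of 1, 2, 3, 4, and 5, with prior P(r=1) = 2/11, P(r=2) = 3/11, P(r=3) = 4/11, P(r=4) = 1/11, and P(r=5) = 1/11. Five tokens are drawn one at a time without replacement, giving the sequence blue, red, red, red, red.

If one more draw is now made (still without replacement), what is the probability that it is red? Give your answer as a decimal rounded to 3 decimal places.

0.625

For each hypothesis, P(data | H) works out to: P(data | r = 1) = (1/6)(5/5)(4/4)(3/3)(2/2) = 1/6; P(data | r = 2) = (2/6)(4/5)(3/4)(2/3)(1/2) = 1/15; P(data | r = 3) = (3/6)(3/5)(2/4)(1/3)(0/2) = 0; P(data | r = 4) = (4/6)(2/5)(1/4)(0/3) = 0; P(data | r = 5) = (5/6)(1/5)(0/4) = 0.
The prior-weighted likelihoods are 2/11 · 1/6 = 1/33, 3/11 · 1/15 = 1/55, 4/11 · 0 = 0, 1/11 · 0 = 0, 1/11 · 0 = 0; with total 8/165.
The posterior is then P(r = 1 | data) = 5/8, P(r = 2 | data) = 3/8, P(r = 3 | data) = 0, P(r = 4 | data) = 0, P(r = 5 | data) = 0.
Averaging over the posterior, P(red next | data) = (1)(5/8) + (0)(3/8) = 5/8.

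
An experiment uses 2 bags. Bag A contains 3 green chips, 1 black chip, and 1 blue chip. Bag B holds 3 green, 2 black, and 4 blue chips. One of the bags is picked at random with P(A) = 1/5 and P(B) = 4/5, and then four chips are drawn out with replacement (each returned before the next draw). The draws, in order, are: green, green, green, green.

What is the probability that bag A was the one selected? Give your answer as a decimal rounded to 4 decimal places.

0.7241

Compute the likelihood of the observed sequence for each case: P(data | bag A) = (3/5)(3/5)(3/5)(3/5) = 0.1296; P(data | bag B) = (3/9)(3/9)(3/9)(3/9) = 0.012346.
The prior-weighted likelihoods are 1/5 · 0.1296 = 0.02592, 4/5 · 0.012346 = 0.0098765; summing to 0.035797.
Therefore the posterior P(bag A | data) = (0.02592) / (0.035797) = 0.72409.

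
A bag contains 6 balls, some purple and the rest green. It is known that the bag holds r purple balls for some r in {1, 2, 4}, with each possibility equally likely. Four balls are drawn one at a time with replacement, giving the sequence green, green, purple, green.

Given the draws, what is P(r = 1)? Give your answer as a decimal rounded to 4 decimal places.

0.4386

Compute the likelihood of the observed sequence for each case: P(data | r = 1) = (5/6)(5/6)(1/6)(5/6) = 0.096451; P(data | r = 2) = (4/6)(4/6)(2/6)(4/6) = 0.098765; P(data | r = 4) = (2/6)(2/6)(4/6)(2/6) = 0.024691.
Multiplying each by its prior: 1/3 · 0.096451 = 0.03215, 1/3 · 0.098765 = 0.032922, 1/3 · 0.024691 = 0.0082305; summing to 0.073302.
Hence P(r = 1 | data) = (0.03215) / (0.073302) = 0.4386.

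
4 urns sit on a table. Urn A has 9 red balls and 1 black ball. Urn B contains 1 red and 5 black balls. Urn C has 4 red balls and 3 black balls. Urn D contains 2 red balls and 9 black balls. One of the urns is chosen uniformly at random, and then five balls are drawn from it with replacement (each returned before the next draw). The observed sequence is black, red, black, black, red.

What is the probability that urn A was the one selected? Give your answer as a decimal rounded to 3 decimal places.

0.013

Compute the likelihood of the observed sequence for each case: P(data | urn A) = (1/10)(9/10)(1/10)(1/10)(9/10) = 0.00081; P(data | urn B) = (5/6)(1/6)(5/6)(5/6)(1/6) = 0.016075; P(data | urn C) = (3/7)(4/7)(3/7)(3/7)(4/7) = 0.025704; P(data | urn D) = (9/11)(2/11)(9/11)(9/11)(2/11) = 0.018106.
Weighting by the prior gives 1/4 · 0.00081 = 0.0002025, 1/4 · 0.016075 = 0.0040188, 1/4 · 0.025704 = 0.0064259, 1/4 · 0.018106 = 0.0045265; summing to 0.015174.
By Bayes' rule, P(urn A | data) = (0.0002025) / (0.015174) = 0.013345.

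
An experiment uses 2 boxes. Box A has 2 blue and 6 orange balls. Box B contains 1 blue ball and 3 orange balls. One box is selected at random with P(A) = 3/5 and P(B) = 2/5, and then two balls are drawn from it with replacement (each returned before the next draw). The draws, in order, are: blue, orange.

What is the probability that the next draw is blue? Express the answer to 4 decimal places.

The likelihood of the observed sequence under each hypothesis: P(data | box A) = (2/8)(6/8) = 3/16; P(data | box B) = (1/4)(3/4) = 3/16.
Multiplying each by its prior: 3/5 · 3/16 = 9/80, 2/5 · 3/16 = 3/40; summing to 3/16.
Normalising, the posterior is P(box A | data) = 3/5, P(box B | data) = 2/5.
Averaging over the posterior, P(blue next | data) = (1/4)(3/5) + (1/4)(2/5) = 1/4.

0.2500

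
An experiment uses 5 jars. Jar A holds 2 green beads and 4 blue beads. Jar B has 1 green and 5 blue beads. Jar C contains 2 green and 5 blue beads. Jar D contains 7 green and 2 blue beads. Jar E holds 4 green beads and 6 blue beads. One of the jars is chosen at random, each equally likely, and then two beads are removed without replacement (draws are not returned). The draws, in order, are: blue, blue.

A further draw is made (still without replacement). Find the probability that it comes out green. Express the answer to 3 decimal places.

0.395

Under each hypothesis, the probability of the observed sequence is: P(data | jar A) = (4/6)(3/5) = 0.4; P(data | jar B) = (5/6)(4/5) = 0.66667; P(data | jar C) = (5/7)(4/6) = 0.47619; P(data | jar D) = (2/9)(1/8) = 0.027778; P(data | jar E) = (6/10)(5/9) = 0.33333.
Multiplying each by its prior: 1/5 · 0.4 = 0.08, 1/5 · 0.66667 = 0.13333, 1/5 · 0.47619 = 0.095238, 1/5 · 0.027778 = 0.0055556, 1/5 · 0.33333 = 0.066667; with total 0.38079.
Dividing through by the total gives posterior P(jar A | data) = 0.21009, P(jar B | data) = 0.35015, P(jar C | data) = 0.2501, P(jar D | data) = 0.014589, P(jar E | data) = 0.17507.
So P(green next | data) = Σ P(green next | H) P(H | data) = (1/2)(0.21009) + (1/4)(0.35015) + (2/5)(0.2501) + (1)(0.014589) + (1/2)(0.17507) = 0.39475.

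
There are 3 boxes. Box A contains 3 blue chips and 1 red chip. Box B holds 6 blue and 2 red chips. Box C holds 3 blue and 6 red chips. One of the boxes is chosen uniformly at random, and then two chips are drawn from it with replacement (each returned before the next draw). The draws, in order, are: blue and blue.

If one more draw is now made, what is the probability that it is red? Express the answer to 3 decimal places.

The likelihood of the observed sequence under each hypothesis: P(data | box A) = (3/4)(3/4) = 9/16; P(data | box B) = (6/8)(6/8) = 9/16; P(data | box C) = (3/9)(3/9) = 1/9.
The prior-weighted likelihoods are 1/3 · 9/16 = 3/16, 1/3 · 9/16 = 3/16, 1/3 · 1/9 = 1/27; summing to 89/216.
The posterior is then P(box A | data) = 0.45506, P(box B | data) = 0.45506, P(box C | data) = 0.089888.
Averaging over the posterior, P(red next | data) = (1/4)(0.45506) + (1/4)(0.45506) + (2/3)(0.089888) = 0.28745.

0.287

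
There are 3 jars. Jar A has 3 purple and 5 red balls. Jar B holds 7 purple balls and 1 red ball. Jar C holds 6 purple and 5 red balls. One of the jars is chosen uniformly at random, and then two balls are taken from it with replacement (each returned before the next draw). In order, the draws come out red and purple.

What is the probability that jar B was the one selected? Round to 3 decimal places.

For each hypothesis, P(data | H) works out to: P(data | jar A) = (5/8)(3/8) = 0.23438; P(data | jar B) = (1/8)(7/8) = 0.10938; P(data | jar C) = (5/11)(6/11) = 0.24793.
Weighting by the prior gives 1/3 · 0.23438 = 0.078125, 1/3 · 0.10938 = 0.036458, 1/3 · 0.24793 = 0.082645; these sum to 0.19723.
By Bayes' rule, P(jar B | data) = (0.036458) / (0.19723) = 0.18485.

0.185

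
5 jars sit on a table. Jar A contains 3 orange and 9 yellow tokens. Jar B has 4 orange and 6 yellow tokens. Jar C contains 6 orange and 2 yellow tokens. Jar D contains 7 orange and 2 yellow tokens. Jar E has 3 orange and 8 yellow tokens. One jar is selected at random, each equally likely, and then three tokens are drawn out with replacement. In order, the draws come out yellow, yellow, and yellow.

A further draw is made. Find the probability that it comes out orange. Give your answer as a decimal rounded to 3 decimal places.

Under each hypothesis, the probability of the observed sequence is: P(data | jar A) = (9/12)(9/12)(9/12) = 0.42188; P(data | jar B) = (6/10)(6/10)(6/10) = 0.216; P(data | jar C) = (2/8)(2/8)(2/8) = 0.015625; P(data | jar D) = (2/9)(2/9)(2/9) = 0.010974; P(data | jar E) = (8/11)(8/11)(8/11) = 0.38467.
Multiplying each by its prior: 1/5 · 0.42188 = 0.084375, 1/5 · 0.216 = 0.0432, 1/5 · 0.015625 = 0.003125, 1/5 · 0.010974 = 0.0021948, 1/5 · 0.38467 = 0.076935; with total 0.20983.
Normalising, the posterior is P(jar A | data) = 0.40211, P(jar B | data) = 0.20588, P(jar C | data) = 0.014893, P(jar D | data) = 0.01046, P(jar E | data) = 0.36665.
The predictive probability is P(orange next | data) = (1/4)(0.40211) + (2/5)(0.20588) + (3/4)(0.014893) + (7/9)(0.01046) + (3/11)(0.36665) = 0.30218.

0.302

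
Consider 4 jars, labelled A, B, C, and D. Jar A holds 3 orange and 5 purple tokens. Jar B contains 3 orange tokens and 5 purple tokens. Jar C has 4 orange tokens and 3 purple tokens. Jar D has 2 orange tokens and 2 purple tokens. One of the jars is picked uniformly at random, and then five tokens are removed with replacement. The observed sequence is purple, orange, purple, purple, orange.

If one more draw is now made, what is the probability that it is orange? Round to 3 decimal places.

Compute the likelihood of the observed sequence for each case: P(data | jar A) = (5/8)(3/8)(5/8)(5/8)(3/8) = 0.034332; P(data | jar B) = (5/8)(3/8)(5/8)(5/8)(3/8) = 0.034332; P(data | jar C) = (3/7)(4/7)(3/7)(3/7)(4/7) = 0.025704; P(data | jar D) = (2/4)(2/4)(2/4)(2/4)(2/4) = 0.03125.
The prior-weighted likelihoods are 1/4 · 0.034332 = 0.0085831, 1/4 · 0.034332 = 0.0085831, 1/4 · 0.025704 = 0.0064259, 1/4 · 0.03125 = 0.0078125; with total 0.031405.
Normalising, the posterior is P(jar A | data) = 0.27331, P(jar B | data) = 0.27331, P(jar C | data) = 0.20462, P(jar D | data) = 0.24877.
The predictive probability is P(orange next | data) = (3/8)(0.27331) + (3/8)(0.27331) + (4/7)(0.20462) + (1/2)(0.24877) = 0.44629.

0.446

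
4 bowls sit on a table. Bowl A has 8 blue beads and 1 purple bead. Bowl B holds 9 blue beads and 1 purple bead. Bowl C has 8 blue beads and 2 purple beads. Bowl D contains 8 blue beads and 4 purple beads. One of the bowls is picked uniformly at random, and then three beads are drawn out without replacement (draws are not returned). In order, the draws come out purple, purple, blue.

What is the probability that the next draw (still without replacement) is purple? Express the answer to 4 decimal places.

0.1702

Under each hypothesis, the probability of the observed sequence is: P(data | bowl A) = (1/9)(0/8) = 0; P(data | bowl B) = (1/10)(0/9) = 0; P(data | bowl C) = (2/10)(1/9)(8/8) = 0.022222; P(data | bowl D) = (4/12)(3/11)(8/10) = 0.072727.
Multiplying each by its prior: 1/4 · 0 = 0, 1/4 · 0 = 0, 1/4 · 0.022222 = 0.0055556, 1/4 · 0.072727 = 0.018182; these sum to 0.023737.
The posterior is then P(bowl A | data) = 0, P(bowl B | data) = 0, P(bowl C | data) = 0.23404, P(bowl D | data) = 0.76596.
So P(purple next | data) = Σ P(purple next | H) P(H | data) = (0)(0.23404) + (2/9)(0.76596) = 0.17021.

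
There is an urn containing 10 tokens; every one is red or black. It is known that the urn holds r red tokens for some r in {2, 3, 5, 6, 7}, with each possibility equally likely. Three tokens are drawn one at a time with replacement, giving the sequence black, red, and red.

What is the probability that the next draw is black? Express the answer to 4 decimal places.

0.4577

For each hypothesis, P(data | H) works out to: P(data | r = 2) = (8/10)(2/10)(2/10) = 0.032; P(data | r = 3) = (7/10)(3/10)(3/10) = 0.063; P(data | r = 5) = (5/10)(5/10)(5/10) = 0.125; P(data | r = 6) = (4/10)(6/10)(6/10) = 0.144; P(data | r = 7) = (3/10)(7/10)(7/10) = 0.147.
Weighting by the prior gives 1/5 · 0.032 = 0.0064, 1/5 · 0.063 = 0.0126, 1/5 · 0.125 = 0.025, 1/5 · 0.144 = 0.0288, 1/5 · 0.147 = 0.0294; with total 0.1022.
Normalising, the posterior is P(r = 2 | data) = 0.062622, P(r = 3 | data) = 0.12329, P(r = 5 | data) = 0.24462, P(r = 6 | data) = 0.2818, P(r = 7 | data) = 0.28767.
The predictive probability is P(black next | data) = (4/5)(0.062622) + (7/10)(0.12329) + (1/2)(0.24462) + (2/5)(0.2818) + (3/10)(0.28767) = 0.45773.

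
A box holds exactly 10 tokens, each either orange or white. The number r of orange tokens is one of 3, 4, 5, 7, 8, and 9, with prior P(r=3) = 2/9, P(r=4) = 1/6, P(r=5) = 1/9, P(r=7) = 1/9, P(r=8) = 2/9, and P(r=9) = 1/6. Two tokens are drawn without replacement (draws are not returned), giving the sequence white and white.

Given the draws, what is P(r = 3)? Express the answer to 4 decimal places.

0.5283

Under each hypothesis, the probability of the observed sequence is: P(data | r = 3) = (7/10)(6/9) = 7/15; P(data | r = 4) = (6/10)(5/9) = 1/3; P(data | r = 5) = (5/10)(4/9) = 2/9; P(data | r = 7) = (3/10)(2/9) = 1/15; P(data | r = 8) = (2/10)(1/9) = 1/45; P(data | r = 9) = (1/10)(0/9) = 0.
Weighting by the prior gives 2/9 · 7/15 = 14/135, 1/6 · 1/3 = 1/18, 1/9 · 2/9 = 2/81, 1/9 · 1/15 = 1/135, 2/9 · 1/45 = 2/405, 1/6 · 0 = 0; summing to 53/270.
So P(r = 3 | data) = (14/135) / (53/270) = 28/53.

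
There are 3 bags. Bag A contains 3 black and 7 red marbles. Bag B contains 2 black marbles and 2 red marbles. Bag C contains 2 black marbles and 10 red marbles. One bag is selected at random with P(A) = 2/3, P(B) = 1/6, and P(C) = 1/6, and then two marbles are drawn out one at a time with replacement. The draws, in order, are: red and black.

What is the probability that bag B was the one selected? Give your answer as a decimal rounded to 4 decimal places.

For each hypothesis, P(data | H) works out to: P(data | bag A) = (7/10)(3/10) = 0.21; P(data | bag B) = (2/4)(2/4) = 0.25; P(data | bag C) = (10/12)(2/12) = 0.13889.
Weighting by the prior gives 2/3 · 0.21 = 0.14, 1/6 · 0.25 = 0.041667, 1/6 · 0.13889 = 0.023148; with total 0.20481.
So P(bag B | data) = (0.041667) / (0.20481) = 0.20344.

0.2034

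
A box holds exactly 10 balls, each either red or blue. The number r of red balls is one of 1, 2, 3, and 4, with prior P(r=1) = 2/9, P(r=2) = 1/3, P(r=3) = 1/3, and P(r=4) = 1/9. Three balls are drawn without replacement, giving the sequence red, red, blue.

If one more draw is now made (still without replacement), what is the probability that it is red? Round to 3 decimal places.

Under each hypothesis, the probability of the observed sequence is: P(data | r = 1) = (1/10)(0/9) = 0; P(data | r = 2) = (2/10)(1/9)(8/8) = 0.022222; P(data | r = 3) = (3/10)(2/9)(7/8) = 0.058333; P(data | r = 4) = (4/10)(3/9)(6/8) = 0.1.
Weighting by the prior gives 2/9 · 0 = 0, 1/3 · 0.022222 = 0.0074074, 1/3 · 0.058333 = 0.019444, 1/9 · 0.1 = 0.011111; these sum to 0.037963.
The posterior is then P(r = 1 | data) = 0, P(r = 2 | data) = 0.19512, P(r = 3 | data) = 0.5122, P(r = 4 | data) = 0.29268.
So P(red next | data) = Σ P(red next | H) P(H | data) = (0)(0.19512) + (1/7)(0.5122) + (2/7)(0.29268) = 0.15679.

0.157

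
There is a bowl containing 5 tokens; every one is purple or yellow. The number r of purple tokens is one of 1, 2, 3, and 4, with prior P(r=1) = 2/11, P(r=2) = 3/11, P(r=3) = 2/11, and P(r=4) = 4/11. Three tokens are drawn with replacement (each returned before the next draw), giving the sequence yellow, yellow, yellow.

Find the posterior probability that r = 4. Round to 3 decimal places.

0.017

For each hypothesis, P(data | H) works out to: P(data | r = 1) = (4/5)(4/5)(4/5) = 0.512; P(data | r = 2) = (3/5)(3/5)(3/5) = 0.216; P(data | r = 3) = (2/5)(2/5)(2/5) = 0.064; P(data | r = 4) = (1/5)(1/5)(1/5) = 0.008.
Multiplying each by its prior: 2/11 · 0.512 = 0.093091, 3/11 · 0.216 = 0.058909, 2/11 · 0.064 = 0.011636, 4/11 · 0.008 = 0.0029091; these sum to 0.16655.
Therefore the posterior P(r = 4 | data) = (0.0029091) / (0.16655) = 0.017467.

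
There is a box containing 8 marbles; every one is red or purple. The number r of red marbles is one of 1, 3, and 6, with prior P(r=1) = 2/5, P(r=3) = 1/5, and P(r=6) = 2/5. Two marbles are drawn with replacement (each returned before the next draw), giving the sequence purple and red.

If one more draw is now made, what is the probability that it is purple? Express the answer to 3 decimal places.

Under each hypothesis, the probability of the observed sequence is: P(data | r = 1) = (7/8)(1/8) = 7/64; P(data | r = 3) = (5/8)(3/8) = 15/64; P(data | r = 6) = (2/8)(6/8) = 3/16.
Weighting by the prior gives 2/5 · 7/64 = 7/160, 1/5 · 15/64 = 3/64, 2/5 · 3/16 = 3/40; summing to 53/320.
Dividing through by the total gives posterior P(r = 1 | data) = 14/53, P(r = 3 | data) = 15/53, P(r = 6 | data) = 24/53.
The predictive probability is P(purple next | data) = (7/8)(14/53) + (5/8)(15/53) + (1/4)(24/53) = 221/424.

0.521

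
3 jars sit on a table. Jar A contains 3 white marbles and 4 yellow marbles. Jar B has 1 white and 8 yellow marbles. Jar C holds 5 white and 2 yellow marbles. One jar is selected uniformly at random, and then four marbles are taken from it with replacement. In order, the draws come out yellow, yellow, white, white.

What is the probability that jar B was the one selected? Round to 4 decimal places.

For each hypothesis, P(data | H) works out to: P(data | jar A) = (4/7)(4/7)(3/7)(3/7) = 0.059975; P(data | jar B) = (8/9)(8/9)(1/9)(1/9) = 0.0097546; P(data | jar C) = (2/7)(2/7)(5/7)(5/7) = 0.041649.
The prior-weighted likelihoods are 1/3 · 0.059975 = 0.019992, 1/3 · 0.0097546 = 0.0032515, 1/3 · 0.041649 = 0.013883; summing to 0.037126.
Therefore the posterior P(jar B | data) = (0.0032515) / (0.037126) = 0.08758.

0.0876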